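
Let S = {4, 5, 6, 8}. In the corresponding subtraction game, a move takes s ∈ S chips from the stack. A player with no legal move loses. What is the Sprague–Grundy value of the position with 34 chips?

2

G(0) = 0
G(1) = mex{} = 0
G(2) = mex{} = 0
G(3) = mex{} = 0
G(4) = mex{0} = 1
G(5) = mex{0,0} = 1
G(6) = mex{0,0,0} = 1
G(7) = mex{0,0,0} = 1
G(8) = mex{1,0,0,0} = 2
G(9) = mex{1,1,0,0} = 2
G(10) = mex{1,1,1,0} = 2
G(11) = mex{1,1,1,0} = 2
G(12) = mex{2,1,1,1} = 0
G(13) = mex{2,2,1,1} = 0
G(14) = mex{2,2,2,1} = 0
G(15) = mex{2,2,2,1} = 0
G(16) = mex{0,2,2,2} = 1
G(17) = mex{0,0,2,2} = 1
G(18) = mex{0,0,0,2} = 1
G(19) = mex{0,0,0,2} = 1
G(20) = mex{1,0,0,0} = 2
G(21) = mex{1,1,0,0} = 2
G(22) = mex{1,1,1,0} = 2
G(23) = mex{1,1,1,0} = 2
G(24) = mex{2,1,1,1} = 0
G(25) = mex{2,2,1,1} = 0
G(26) = mex{2,2,2,1} = 0
G(27) = mex{2,2,2,1} = 0
G(28) = mex{0,2,2,2} = 1
G(29) = mex{0,0,2,2} = 1
G(30) = mex{0,0,0,2} = 1
G(31) = mex{0,0,0,2} = 1
G(32) = mex{1,0,0,0} = 2
G(33) = mex{1,1,0,0} = 2
G(34) = mex{1,1,1,0} = 2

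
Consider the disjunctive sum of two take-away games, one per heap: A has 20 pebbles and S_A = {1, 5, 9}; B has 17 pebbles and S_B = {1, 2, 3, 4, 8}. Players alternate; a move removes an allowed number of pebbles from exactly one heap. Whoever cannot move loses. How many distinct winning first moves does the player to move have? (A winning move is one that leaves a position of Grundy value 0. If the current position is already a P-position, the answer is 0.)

1

Heap A, S = {1, 5, 9}:
G(0) = 0
G(1) = mex{0} = 1
G(2) = mex{1} = 0
G(3) = mex{0} = 1
G(4) = mex{1} = 0
G(5) = mex{0,0} = 1
G(6) = mex{1,1} = 0
G(7) = mex{0,0} = 1
G(8) = mex{1,1} = 0
G(9) = mex{0,0,0} = 1
G(10) = mex{1,1,1} = 0
G(11) = mex{0,0,0} = 1
G(12) = mex{1,1,1} = 0
G(13) = mex{0,0,0} = 1
G(14) = mex{1,1,1} = 0
G(15) = mex{0,0,0} = 1
G(16) = mex{1,1,1} = 0
G(17) = mex{0,0,0} = 1
G(18) = mex{1,1,1} = 0
G(19) = mex{0,0,0} = 1
G(20) = mex{1,1,1} = 0
G_A(20) = 0.
Heap B, S = {1, 2, 3, 4, 8}:
G(0) = 0
G(1) = mex{0} = 1
G(2) = mex{1,0} = 2
G(3) = mex{2,1,0} = 3
G(4) = mex{3,2,1,0} = 4
G(5) = mex{4,3,2,1} = 0
G(6) = mex{0,4,3,2} = 1
G(7) = mex{1,0,4,3} = 2
G(8) = mex{2,1,0,4,0} = 3
G(9) = mex{3,2,1,0,1} = 4
G(10) = mex{4,3,2,1,2} = 0
G(11) = mex{0,4,3,2,3} = 1
G(12) = mex{1,0,4,3,4} = 2
G(13) = mex{2,1,0,4,0} = 3
G(14) = mex{3,2,1,0,1} = 4
G(15) = mex{4,3,2,1,2} = 0
G(16) = mex{0,4,3,2,3} = 1
G(17) = mex{1,0,4,3,4} = 2
G_B(17) = 2.
Combined Grundy value = 0 ⊕ 2 = 2.
A winning move leaves total XOR = 0, i.e. changes one component's Grundy value g to g ⊕ X where X is the current total.
Heap A: need g' = 0⊕2 = 2. Options: 20−1→G=1, 20−5→G=1, 20−9→G=1. Hits: 0.
Heap B: need g' = 2⊕2 = 0. Options: 17−1→G=1, 17−2→G=0, 17−3→G=4, 17−4→G=3, 17−8→G=4. Hits: 1.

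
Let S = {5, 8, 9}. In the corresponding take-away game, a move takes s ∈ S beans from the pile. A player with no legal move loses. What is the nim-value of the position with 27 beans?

G(0) = 0
G(1) = mex{} = 0
G(2) = mex{} = 0
G(3) = mex{} = 0
G(4) = mex{} = 0
G(5) = mex{0} = 1
G(6) = mex{0} = 1
G(7) = mex{0} = 1
G(8) = mex{0,0} = 1
G(9) = mex{0,0,0} = 1
G(10) = mex{1,0,0} = 2
G(11) = mex{1,0,0} = 2
G(12) = mex{1,0,0} = 2
G(13) = mex{1,1,0} = 2
G(14) = mex{1,1,1} = 0
G(15) = mex{2,1,1} = 0
G(16) = mex{2,1,1} = 0
G(17) = mex{2,1,1} = 0
G(18) = mex{2,2,1} = 0
G(19) = mex{0,2,2} = 1
G(20) = mex{0,2,2} = 1
G(21) = mex{0,2,2} = 1
G(22) = mex{0,0,2} = 1
G(23) = mex{0,0,0} = 1
G(24) = mex{1,0,0} = 2
G(25) = mex{1,0,0} = 2
G(26) = mex{1,0,0} = 2
G(27) = mex{1,1,0} = 2

2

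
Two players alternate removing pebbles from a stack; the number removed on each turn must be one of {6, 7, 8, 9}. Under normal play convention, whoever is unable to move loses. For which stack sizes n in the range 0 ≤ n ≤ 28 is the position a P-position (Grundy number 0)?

0, 1, 2, 3, 4, 5, 15, 16, 17, 18, 19, 20

n :  0  1  2  3  4  5  6  7  8  9 10 11 12 13 14 15 16 17 18 19 20 21 22 23 24 25 26 27 28
G :  0  0  0  0  0  0  1  1  1  1  1  1  2  2  2  0  0  0  0  0  0  1  1  1  1  1  1  2  2
P-positions are exactly the n with G(n) = 0.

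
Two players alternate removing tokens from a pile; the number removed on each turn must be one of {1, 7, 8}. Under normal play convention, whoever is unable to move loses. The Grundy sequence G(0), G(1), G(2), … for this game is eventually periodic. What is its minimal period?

n :  0  1  2  3  4  5  6  7  8  9 10 11 12 13 14 15 16 17 18 19 20 21 22 23 24 25 26 27 28 29 30 31
G :  0  1  0  1  0  1  0  1  2  3  2  3  2  3  2  0  1  0  1  0  1  0  1  2  3  2  3  2  3  2  0  1
G(n+15) = G(n) holds for n = 0,…,7 (a full window of length max(S) = 8), so the sequence is purely periodic with period 15.

15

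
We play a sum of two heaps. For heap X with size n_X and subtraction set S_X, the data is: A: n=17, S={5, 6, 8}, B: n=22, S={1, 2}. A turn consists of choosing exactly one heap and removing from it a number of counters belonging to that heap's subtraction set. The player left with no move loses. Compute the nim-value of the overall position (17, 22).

1

Heap A, S = {5, 6, 8}:
n :  0  1  2  3  4  5  6  7  8  9 10 11 12 13 14 15 16 17
G :  0  0  0  0  0  1  1  1  1  1  2  2  2  0  0  0  0  0
G_A(17) = 0.
Heap B, S = {1, 2}:
n :  0  1  2  3  4  5  6  7  8  9 10 11 12 13 14 15 16 17 18 19 20 21 22
G :  0  1  2  0  1  2  0  1  2  0  1  2  0  1  2  0  1  2  0  1  2  0  1
G_B(22) = 1.
Combined Grundy value = 0 ⊕ 1 = 1.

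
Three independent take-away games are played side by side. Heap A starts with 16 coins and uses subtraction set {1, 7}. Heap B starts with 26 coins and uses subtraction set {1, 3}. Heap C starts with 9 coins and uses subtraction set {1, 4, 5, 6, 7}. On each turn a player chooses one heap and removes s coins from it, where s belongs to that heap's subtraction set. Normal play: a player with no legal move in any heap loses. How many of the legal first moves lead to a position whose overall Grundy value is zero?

Heap A, S = {1, 7}:
G(0) = 0
G(1) = mex{0} = 1
G(2) = mex{1} = 0
G(3) = mex{0} = 1
G(4) = mex{1} = 0
G(5) = mex{0} = 1
G(6) = mex{1} = 0
G(7) = mex{0,0} = 1
G(8) = mex{1,1} = 0
G(9) = mex{0,0} = 1
G(10) = mex{1,1} = 0
G(11) = mex{0,0} = 1
G(12) = mex{1,1} = 0
G(13) = mex{0,0} = 1
G(14) = mex{1,1} = 0
G(15) = mex{0,0} = 1
G(16) = mex{1,1} = 0
G_A(16) = 0.
Heap B, S = {1, 3}:
G(0) = 0
G(1) = mex{0} = 1
G(2) = mex{1} = 0
G(3) = mex{0,0} = 1
G(4) = mex{1,1} = 0
G(5) = mex{0,0} = 1
G(6) = mex{1,1} = 0
G(7) = mex{0,0} = 1
G(8) = mex{1,1} = 0
G(9) = mex{0,0} = 1
G(10) = mex{1,1} = 0
G(11) = mex{0,0} = 1
G(12) = mex{1,1} = 0
G(13) = mex{0,0} = 1
G(14) = mex{1,1} = 0
G(15) = mex{0,0} = 1
G(16) = mex{1,1} = 0
G(17) = mex{0,0} = 1
G(18) = mex{1,1} = 0
G(19) = mex{0,0} = 1
G(20) = mex{1,1} = 0
G(21) = mex{0,0} = 1
G(22) = mex{1,1} = 0
G(23) = mex{0,0} = 1
G(24) = mex{1,1} = 0
G(25) = mex{0,0} = 1
G(26) = mex{1,1} = 0
G_B(26) = 0.
Heap C, S = {1, 4, 5, 6, 7}:
n : 0 1 2 3 4 5 6 7 8 9
G : 0 1 0 1 2 3 2 3 4 5
G_C(9) = 5.
Combined Grundy value = 0 ⊕ 0 ⊕ 5 = 5.
A winning move leaves total XOR = 0, i.e. changes one component's Grundy value g to g ⊕ X where X is the current total.
Heap A: need g' = 0⊕5 = 5. Options: 16−1→G=1, 16−7→G=1. Hits: 0.
Heap B: need g' = 0⊕5 = 5. Options: 26−1→G=1, 26−3→G=1. Hits: 0.
Heap C: need g' = 5⊕5 = 0. Options: 9−1→G=4, 9−4→G=3, 9−5→G=2, 9−6→G=1, 9−7→G=0. Hits: 1.

1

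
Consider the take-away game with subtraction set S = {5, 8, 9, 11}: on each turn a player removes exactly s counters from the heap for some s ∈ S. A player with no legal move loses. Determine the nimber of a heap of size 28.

n :  0  1  2  3  4  5  6  7  8  9 10 11 12 13 14 15 16 17 18 19 20 21 22 23 24 25 26 27 28
G :  0  0  0  0  0  1  1  1  1  1  2  2  2  2  2  3  0  0  0  0  0  1  1  1  1  1  2  2  2

2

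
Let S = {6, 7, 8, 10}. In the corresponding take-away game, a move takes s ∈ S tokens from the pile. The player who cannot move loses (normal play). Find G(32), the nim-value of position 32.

0

n :  0  1  2  3  4  5  6  7  8  9 10 11 12 13 14 15 16 17 18 19 20 21 22 23 24 25 26 27 28 29 30 31 32
G :  0  0  0  0  0  0  1  1  1  1  1  1  2  2  2  2  0  0  0  0  0  0  1  1  1  1  1  1  2  2  2  2  0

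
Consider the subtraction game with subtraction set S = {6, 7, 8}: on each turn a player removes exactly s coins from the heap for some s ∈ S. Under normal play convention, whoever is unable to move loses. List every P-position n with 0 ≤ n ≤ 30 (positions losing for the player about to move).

n :  0  1  2  3  4  5  6  7  8  9 10 11 12 13 14 15 16 17 18 19 20 21 22 23 24 25 26 27 28 29 30
G :  0  0  0  0  0  0  1  1  1  1  1  1  2  2  0  0  0  0  0  0  1  1  1  1  1  1  2  2  0  0  0
P-positions are exactly the n with G(n) = 0.

0, 1, 2, 3, 4, 5, 14, 15, 16, 17, 18, 19, 28, 29, 30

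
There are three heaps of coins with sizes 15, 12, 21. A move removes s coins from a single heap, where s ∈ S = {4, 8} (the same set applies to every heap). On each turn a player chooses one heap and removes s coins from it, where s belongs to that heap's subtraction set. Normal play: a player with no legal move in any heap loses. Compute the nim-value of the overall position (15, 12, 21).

All heaps use S = {4, 8}:
n :  0  1  2  3  4  5  6  7  8  9 10 11 12 13 14 15 16 17 18 19 20 21
G :  0  0  0  0  1  1  1  1  2  2  2  2  0  0  0  0  1  1  1  1  2  2
Heap A: G(15) = 0.
Heap B: G(12) = 0.
Heap C: G(21) = 2.
Combined Grundy value = 0 ⊕ 0 ⊕ 2 = 2.

2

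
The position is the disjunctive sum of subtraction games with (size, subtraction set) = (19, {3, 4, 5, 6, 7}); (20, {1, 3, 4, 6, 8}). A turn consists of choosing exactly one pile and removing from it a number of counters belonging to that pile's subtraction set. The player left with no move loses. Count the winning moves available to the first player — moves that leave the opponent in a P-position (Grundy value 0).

Pile A, S = {3, 4, 5, 6, 7}:
G(0) = 0
G(1) = mex{} = 0
G(2) = mex{} = 0
G(3) = mex{0} = 1
G(4) = mex{0,0} = 1
G(5) = mex{0,0,0} = 1
G(6) = mex{1,0,0,0} = 2
G(7) = mex{1,1,0,0,0} = 2
G(8) = mex{1,1,1,0,0} = 2
G(9) = mex{2,1,1,1,0} = 3
G(10) = mex{2,2,1,1,1} = 0
G(11) = mex{2,2,2,1,1} = 0
G(12) = mex{3,2,2,2,1} = 0
G(13) = mex{0,3,2,2,2} = 1
G(14) = mex{0,0,3,2,2} = 1
G(15) = mex{0,0,0,3,2} = 1
G(16) = mex{1,0,0,0,3} = 2
G(17) = mex{1,1,0,0,0} = 2
G(18) = mex{1,1,1,0,0} = 2
G(19) = mex{2,1,1,1,0} = 3
G_A(19) = 3.
Pile B, S = {1, 3, 4, 6, 8}:
n :  0  1  2  3  4  5  6  7  8  9 10 11 12 13 14 15 16 17 18 19 20
G :  0  1  0  1  2  3  2  0  1  0  1  2  3  2  0  1  0  1  2  3  2
G_B(20) = 2.
Combined Grundy value = 3 ⊕ 2 = 1.
A winning move leaves total XOR = 0, i.e. changes one component's Grundy value g to g ⊕ X where X is the current total.
Pile A: need g' = 3⊕1 = 2. Options: 19−3→G=2, 19−4→G=1, 19−5→G=1, 19−6→G=1, 19−7→G=0. Hits: 1.
Pile B: need g' = 2⊕1 = 3. Options: 20−1→G=3, 20−3→G=1, 20−4→G=0, 20−6→G=0, 20−8→G=3. Hits: 2.

3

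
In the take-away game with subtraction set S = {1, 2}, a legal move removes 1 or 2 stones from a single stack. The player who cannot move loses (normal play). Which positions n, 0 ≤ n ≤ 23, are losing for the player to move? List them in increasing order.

0, 3, 6, 9, 12, 15, 18, 21

n :  0  1  2  3  4  5  6  7  8  9 10 11 12 13 14 15 16 17 18 19 20 21 22 23
G :  0  1  2  0  1  2  0  1  2  0  1  2  0  1  2  0  1  2  0  1  2  0  1  2
P-positions are exactly the n with G(n) = 0.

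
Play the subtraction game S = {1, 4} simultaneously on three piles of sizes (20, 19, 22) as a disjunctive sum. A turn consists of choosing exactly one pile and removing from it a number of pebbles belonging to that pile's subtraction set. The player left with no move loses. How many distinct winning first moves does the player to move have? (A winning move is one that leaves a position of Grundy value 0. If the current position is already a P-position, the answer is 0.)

All piles use S = {1, 4}:
n :  0  1  2  3  4  5  6  7  8  9 10 11 12 13 14 15 16 17 18 19 20 21 22
G :  0  1  0  1  2  0  1  0  1  2  0  1  0  1  2  0  1  0  1  2  0  1  0
Pile A: G(20) = 0.
Pile B: G(19) = 2.
Pile C: G(22) = 0.
Combined Grundy value = 0 ⊕ 2 ⊕ 0 = 2.
A winning move leaves total XOR = 0, i.e. changes one component's Grundy value g to g ⊕ X where X is the current total.
Pile A: need g' = 0⊕2 = 2. Options: 20−1→G=2, 20−4→G=1. Hits: 1.
Pile B: need g' = 2⊕2 = 0. Options: 19−1→G=1, 19−4→G=0. Hits: 1.
Pile C: need g' = 0⊕2 = 2. Options: 22−1→G=1, 22−4→G=1. Hits: 0.

2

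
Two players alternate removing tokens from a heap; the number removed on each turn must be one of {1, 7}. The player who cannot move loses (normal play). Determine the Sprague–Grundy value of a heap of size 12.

G(0) = 0
G(1) = mex{0} = 1
G(2) = mex{1} = 0
G(3) = mex{0} = 1
G(4) = mex{1} = 0
G(5) = mex{0} = 1
G(6) = mex{1} = 0
G(7) = mex{0,0} = 1
G(8) = mex{1,1} = 0
G(9) = mex{0,0} = 1
G(10) = mex{1,1} = 0
G(11) = mex{0,0} = 1
G(12) = mex{1,1} = 0

0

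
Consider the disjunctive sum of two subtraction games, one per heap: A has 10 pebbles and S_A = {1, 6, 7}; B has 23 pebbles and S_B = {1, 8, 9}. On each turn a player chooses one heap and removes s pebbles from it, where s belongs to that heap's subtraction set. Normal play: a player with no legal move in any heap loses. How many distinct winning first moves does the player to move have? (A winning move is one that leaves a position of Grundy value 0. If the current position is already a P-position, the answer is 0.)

2

Heap A, S = {1, 6, 7}:
n :  0  1  2  3  4  5  6  7  8  9 10
G :  0  1  0  1  0  1  2  3  2  3  2
G_A(10) = 2.
Heap B, S = {1, 8, 9}:
n :  0  1  2  3  4  5  6  7  8  9 10 11 12 13 14 15 16 17 18 19 20 21 22 23
G :  0  1  0  1  0  1  0  1  2  3  2  3  2  3  2  3  0  1  0  1  0  1  0  1
G_B(23) = 1.
Combined Grundy value = 2 ⊕ 1 = 3.
A winning move leaves total XOR = 0, i.e. changes one component's Grundy value g to g ⊕ X where X is the current total.
Heap A: need g' = 2⊕3 = 1. Options: 10−1→G=3, 10−6→G=0, 10−7→G=1. Hits: 1.
Heap B: need g' = 1⊕3 = 2. Options: 23−1→G=0, 23−8→G=3, 23−9→G=2. Hits: 1.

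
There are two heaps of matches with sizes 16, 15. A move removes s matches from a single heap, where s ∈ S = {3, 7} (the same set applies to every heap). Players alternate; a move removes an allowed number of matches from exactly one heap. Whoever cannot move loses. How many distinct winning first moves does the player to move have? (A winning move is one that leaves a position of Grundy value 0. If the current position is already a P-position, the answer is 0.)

3

All heaps use S = {3, 7}:
G(0) = 0
G(1) = mex{} = 0
G(2) = mex{} = 0
G(3) = mex{0} = 1
G(4) = mex{0} = 1
G(5) = mex{0} = 1
G(6) = mex{1} = 0
G(7) = mex{1,0} = 2
G(8) = mex{1,0} = 2
G(9) = mex{0,0} = 1
G(10) = mex{2,1} = 0
G(11) = mex{2,1} = 0
G(12) = mex{1,1} = 0
G(13) = mex{0,0} = 1
G(14) = mex{0,2} = 1
G(15) = mex{0,2} = 1
G(16) = mex{1,1} = 0
Heap A: G(16) = 0.
Heap B: G(15) = 1.
Combined Grundy value = 0 ⊕ 1 = 1.
A winning move leaves total XOR = 0, i.e. changes one component's Grundy value g to g ⊕ X where X is the current total.
Heap A: need g' = 0⊕1 = 1. Options: 16−3→G=1, 16−7→G=1. Hits: 2.
Heap B: need g' = 1⊕1 = 0. Options: 15−3→G=0, 15−7→G=2. Hits: 1.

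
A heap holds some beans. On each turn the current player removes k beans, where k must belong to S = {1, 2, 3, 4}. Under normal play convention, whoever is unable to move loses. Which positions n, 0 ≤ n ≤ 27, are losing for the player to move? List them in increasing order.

G(0) = 0
G(1) = mex{0} = 1
G(2) = mex{1,0} = 2
G(3) = mex{2,1,0} = 3
G(4) = mex{3,2,1,0} = 4
G(5) = mex{4,3,2,1} = 0
G(6) = mex{0,4,3,2} = 1
G(7) = mex{1,0,4,3} = 2
G(8) = mex{2,1,0,4} = 3
G(9) = mex{3,2,1,0} = 4
G(10) = mex{4,3,2,1} = 0
G(11) = mex{0,4,3,2} = 1
G(12) = mex{1,0,4,3} = 2
G(13) = mex{2,1,0,4} = 3
G(14) = mex{3,2,1,0} = 4
G(15) = mex{4,3,2,1} = 0
G(16) = mex{0,4,3,2} = 1
G(17) = mex{1,0,4,3} = 2
G(18) = mex{2,1,0,4} = 3
G(19) = mex{3,2,1,0} = 4
G(20) = mex{4,3,2,1} = 0
G(21) = mex{0,4,3,2} = 1
G(22) = mex{1,0,4,3} = 2
G(23) = mex{2,1,0,4} = 3
G(24) = mex{3,2,1,0} = 4
G(25) = mex{4,3,2,1} = 0
G(26) = mex{0,4,3,2} = 1
G(27) = mex{1,0,4,3} = 2
P-positions are exactly the n with G(n) = 0.

0, 5, 10, 15, 20, 25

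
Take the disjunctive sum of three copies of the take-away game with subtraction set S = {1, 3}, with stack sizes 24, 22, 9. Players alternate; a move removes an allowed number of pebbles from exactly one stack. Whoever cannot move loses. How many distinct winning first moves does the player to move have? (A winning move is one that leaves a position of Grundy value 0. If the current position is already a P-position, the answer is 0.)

All stacks use S = {1, 3}:
n :  0  1  2  3  4  5  6  7  8  9 10 11 12 13 14 15 16 17 18 19 20 21 22 23 24
G :  0  1  0  1  0  1  0  1  0  1  0  1  0  1  0  1  0  1  0  1  0  1  0  1  0
Stack A: G(24) = 0.
Stack B: G(22) = 0.
Stack C: G(9) = 1.
Combined Grundy value = 0 ⊕ 0 ⊕ 1 = 1.
A winning move leaves total XOR = 0, i.e. changes one component's Grundy value g to g ⊕ X where X is the current total.
Stack A: need g' = 0⊕1 = 1. Options: 24−1→G=1, 24−3→G=1. Hits: 2.
Stack B: need g' = 0⊕1 = 1. Options: 22−1→G=1, 22−3→G=1. Hits: 2.
Stack C: need g' = 1⊕1 = 0. Options: 9−1→G=0, 9−3→G=0. Hits: 2.

6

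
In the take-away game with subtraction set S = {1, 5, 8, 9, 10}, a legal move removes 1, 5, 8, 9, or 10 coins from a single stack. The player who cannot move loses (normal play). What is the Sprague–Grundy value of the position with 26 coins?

3

G(0) = 0
G(1) = mex{0} = 1
G(2) = mex{1} = 0
G(3) = mex{0} = 1
G(4) = mex{1} = 0
G(5) = mex{0,0} = 1
G(6) = mex{1,1} = 0
G(7) = mex{0,0} = 1
G(8) = mex{1,1,0} = 2
G(9) = mex{2,0,1,0} = 3
G(10) = mex{3,1,0,1,0} = 2
G(11) = mex{2,0,1,0,1} = 3
G(12) = mex{3,1,0,1,0} = 2
G(13) = mex{2,2,1,0,1} = 3
G(14) = mex{3,3,0,1,0} = 2
G(15) = mex{2,2,1,0,1} = 3
G(16) = mex{3,3,2,1,0} = 4
G(17) = mex{4,2,3,2,1} = 0
G(18) = mex{0,3,2,3,2} = 1
G(19) = mex{1,2,3,2,3} = 0
G(20) = mex{0,3,2,3,2} = 1
G(21) = mex{1,4,3,2,3} = 0
G(22) = mex{0,0,2,3,2} = 1
G(23) = mex{1,1,3,2,3} = 0
G(24) = mex{0,0,4,3,2} = 1
G(25) = mex{1,1,0,4,3} = 2
G(26) = mex{2,0,1,0,4} = 3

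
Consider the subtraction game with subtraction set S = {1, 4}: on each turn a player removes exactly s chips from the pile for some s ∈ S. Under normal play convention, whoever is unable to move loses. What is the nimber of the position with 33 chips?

G(0) = 0
G(1) = mex{0} = 1
G(2) = mex{1} = 0
G(3) = mex{0} = 1
G(4) = mex{1,0} = 2
G(5) = mex{2,1} = 0
G(6) = mex{0,0} = 1
G(7) = mex{1,1} = 0
G(8) = mex{0,2} = 1
G(9) = mex{1,0} = 2
G(10) = mex{2,1} = 0
G(11) = mex{0,0} = 1
G(12) = mex{1,1} = 0
G(13) = mex{0,2} = 1
G(14) = mex{1,0} = 2
G(15) = mex{2,1} = 0
G(16) = mex{0,0} = 1
G(17) = mex{1,1} = 0
G(18) = mex{0,2} = 1
G(19) = mex{1,0} = 2
G(20) = mex{2,1} = 0
G(21) = mex{0,0} = 1
G(22) = mex{1,1} = 0
G(23) = mex{0,2} = 1
G(24) = mex{1,0} = 2
G(25) = mex{2,1} = 0
G(26) = mex{0,0} = 1
G(27) = mex{1,1} = 0
G(28) = mex{0,2} = 1
G(29) = mex{1,0} = 2
G(30) = mex{2,1} = 0
G(31) = mex{0,0} = 1
G(32) = mex{1,1} = 0
G(33) = mex{0,2} = 1

1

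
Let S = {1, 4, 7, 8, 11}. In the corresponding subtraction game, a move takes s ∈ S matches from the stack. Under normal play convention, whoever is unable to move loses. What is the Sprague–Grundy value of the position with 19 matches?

0

n :  0  1  2  3  4  5  6  7  8  9 10 11 12 13 14 15 16 17 18 19
G :  0  1  0  1  2  0  1  2  3  2  3  4  5  3  0  1  4  0  1  0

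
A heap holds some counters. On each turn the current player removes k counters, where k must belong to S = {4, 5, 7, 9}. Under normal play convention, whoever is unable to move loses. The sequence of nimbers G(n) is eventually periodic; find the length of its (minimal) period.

G(0) = 0
G(1) = mex{} = 0
G(2) = mex{} = 0
G(3) = mex{} = 0
G(4) = mex{0} = 1
G(5) = mex{0,0} = 1
G(6) = mex{0,0} = 1
G(7) = mex{0,0,0} = 1
G(8) = mex{1,0,0} = 2
G(9) = mex{1,1,0,0} = 2
G(10) = mex{1,1,0,0} = 2
G(11) = mex{1,1,1,0} = 2
G(12) = mex{2,1,1,0} = 3
G(13) = mex{2,2,1,1} = 0
G(14) = mex{2,2,1,1} = 0
G(15) = mex{2,2,2,1} = 0
G(16) = mex{3,2,2,1} = 0
G(17) = mex{0,3,2,2} = 1
G(18) = mex{0,0,2,2} = 1
G(19) = mex{0,0,3,2} = 1
G(20) = mex{0,0,0,2} = 1
G(21) = mex{1,0,0,3} = 2
G(22) = mex{1,1,0,0} = 2
G(23) = mex{1,1,0,0} = 2
G(24) = mex{1,1,1,0} = 2
G(25) = mex{2,1,1,0} = 3
G(26) = mex{2,2,1,1} = 0
G(27) = mex{2,2,1,1} = 0
G(n+13) = G(n) holds for n = 0,…,8 (a full window of length max(S) = 9), so the sequence is purely periodic with period 13.

13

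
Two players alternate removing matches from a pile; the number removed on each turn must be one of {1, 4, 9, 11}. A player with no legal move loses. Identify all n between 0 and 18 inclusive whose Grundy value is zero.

G(0) = 0
G(1) = mex{0} = 1
G(2) = mex{1} = 0
G(3) = mex{0} = 1
G(4) = mex{1,0} = 2
G(5) = mex{2,1} = 0
G(6) = mex{0,0} = 1
G(7) = mex{1,1} = 0
G(8) = mex{0,2} = 1
G(9) = mex{1,0,0} = 2
G(10) = mex{2,1,1} = 0
G(11) = mex{0,0,0,0} = 1
G(12) = mex{1,1,1,1} = 0
G(13) = mex{0,2,2,0} = 1
G(14) = mex{1,0,0,1} = 2
G(15) = mex{2,1,1,2} = 0
G(16) = mex{0,0,0,0} = 1
G(17) = mex{1,1,1,1} = 0
G(18) = mex{0,2,2,0} = 1
P-positions are exactly the n with G(n) = 0.

0, 2, 5, 7, 10, 12, 15, 17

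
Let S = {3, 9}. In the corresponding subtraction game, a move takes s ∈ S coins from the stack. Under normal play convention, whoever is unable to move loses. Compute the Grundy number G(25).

0

G(0) = 0
G(1) = mex{} = 0
G(2) = mex{} = 0
G(3) = mex{0} = 1
G(4) = mex{0} = 1
G(5) = mex{0} = 1
G(6) = mex{1} = 0
G(7) = mex{1} = 0
G(8) = mex{1} = 0
G(9) = mex{0,0} = 1
G(10) = mex{0,0} = 1
G(11) = mex{0,0} = 1
G(12) = mex{1,1} = 0
G(13) = mex{1,1} = 0
G(14) = mex{1,1} = 0
G(15) = mex{0,0} = 1
G(16) = mex{0,0} = 1
G(17) = mex{0,0} = 1
G(18) = mex{1,1} = 0
G(19) = mex{1,1} = 0
G(20) = mex{1,1} = 0
G(21) = mex{0,0} = 1
G(22) = mex{0,0} = 1
G(23) = mex{0,0} = 1
G(24) = mex{1,1} = 0
G(25) = mex{1,1} = 0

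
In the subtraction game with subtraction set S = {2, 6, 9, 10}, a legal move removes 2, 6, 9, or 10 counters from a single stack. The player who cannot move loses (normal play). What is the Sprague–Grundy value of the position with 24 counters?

0

n :  0  1  2  3  4  5  6  7  8  9 10 11 12 13 14 15 16 17 18 19 20 21 22 23 24
G :  0  0  1  1  0  0  1  1  0  2  1  3  0  2  1  3  0  2  1  0  0  1  1  0  0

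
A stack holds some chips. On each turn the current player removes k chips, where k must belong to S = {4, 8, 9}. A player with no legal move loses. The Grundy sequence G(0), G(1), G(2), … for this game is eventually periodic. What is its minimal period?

n :  0  1  2  3  4  5  6  7  8  9 10 11 12 13 14 15 16 17 18 19 20 21 22 23 24 25 26 27
G :  0  0  0  0  1  1  1  1  2  2  2  2  3  0  0  0  0  1  1  1  1  2  2  2  2  3  0  0
G(n+13) = G(n) holds for n = 0,…,8 (a full window of length max(S) = 9), so the sequence is purely periodic with period 13.

13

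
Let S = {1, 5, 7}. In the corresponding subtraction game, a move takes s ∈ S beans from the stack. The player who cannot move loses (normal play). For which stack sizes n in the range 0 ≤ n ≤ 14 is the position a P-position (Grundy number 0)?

0, 2, 4, 6, 8, 10, 12, 14

G(0) = 0
G(1) = mex{0} = 1
G(2) = mex{1} = 0
G(3) = mex{0} = 1
G(4) = mex{1} = 0
G(5) = mex{0,0} = 1
G(6) = mex{1,1} = 0
G(7) = mex{0,0,0} = 1
G(8) = mex{1,1,1} = 0
G(9) = mex{0,0,0} = 1
G(10) = mex{1,1,1} = 0
G(11) = mex{0,0,0} = 1
G(12) = mex{1,1,1} = 0
G(13) = mex{0,0,0} = 1
G(14) = mex{1,1,1} = 0
P-positions are exactly the n with G(n) = 0.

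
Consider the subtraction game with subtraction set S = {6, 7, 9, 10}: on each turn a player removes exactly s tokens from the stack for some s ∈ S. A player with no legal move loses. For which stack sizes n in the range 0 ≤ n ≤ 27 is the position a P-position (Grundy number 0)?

0, 1, 2, 3, 4, 5, 16, 17, 18, 19, 20, 21

n :  0  1  2  3  4  5  6  7  8  9 10 11 12 13 14 15 16 17 18 19 20 21 22 23 24 25 26 27
G :  0  0  0  0  0  0  1  1  1  1  1  1  2  2  2  2  0  0  0  0  0  0  1  1  1  1  1  1
P-positions are exactly the n with G(n) = 0.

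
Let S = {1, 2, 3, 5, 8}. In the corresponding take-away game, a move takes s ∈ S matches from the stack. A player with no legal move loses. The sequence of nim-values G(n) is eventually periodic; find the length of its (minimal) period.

10

n :  0  1  2  3  4  5  6  7  8  9 10 11 12 13 14 15 16 17 18 19 20 21
G :  0  1  2  3  0  1  2  3  4  5  0  1  2  3  0  1  2  3  4  5  0  1
G(n+10) = G(n) holds for n = 0,…,7 (a full window of length max(S) = 8), so the sequence is purely periodic with period 10.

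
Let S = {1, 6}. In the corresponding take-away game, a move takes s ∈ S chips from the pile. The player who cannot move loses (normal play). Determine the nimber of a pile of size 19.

1

n :  0  1  2  3  4  5  6  7  8  9 10 11 12 13 14 15 16 17 18 19
G :  0  1  0  1  0  1  2  0  1  0  1  0  1  2  0  1  0  1  0  1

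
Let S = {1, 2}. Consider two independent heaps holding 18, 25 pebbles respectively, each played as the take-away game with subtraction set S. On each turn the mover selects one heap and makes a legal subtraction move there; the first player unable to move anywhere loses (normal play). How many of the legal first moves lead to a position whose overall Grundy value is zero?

All heaps use S = {1, 2}:
G(0) = 0
G(1) = mex{0} = 1
G(2) = mex{1,0} = 2
G(3) = mex{2,1} = 0
G(4) = mex{0,2} = 1
G(5) = mex{1,0} = 2
G(6) = mex{2,1} = 0
G(7) = mex{0,2} = 1
G(8) = mex{1,0} = 2
G(9) = mex{2,1} = 0
G(10) = mex{0,2} = 1
G(11) = mex{1,0} = 2
G(12) = mex{2,1} = 0
G(13) = mex{0,2} = 1
G(14) = mex{1,0} = 2
G(15) = mex{2,1} = 0
G(16) = mex{0,2} = 1
G(17) = mex{1,0} = 2
G(18) = mex{2,1} = 0
G(19) = mex{0,2} = 1
G(20) = mex{1,0} = 2
G(21) = mex{2,1} = 0
G(22) = mex{0,2} = 1
G(23) = mex{1,0} = 2
G(24) = mex{2,1} = 0
G(25) = mex{0,2} = 1
Heap A: G(18) = 0.
Heap B: G(25) = 1.
Combined Grundy value = 0 ⊕ 1 = 1.
A winning move leaves total XOR = 0, i.e. changes one component's Grundy value g to g ⊕ X where X is the current total.
Heap A: need g' = 0⊕1 = 1. Options: 18−1→G=2, 18−2→G=1. Hits: 1.
Heap B: need g' = 1⊕1 = 0. Options: 25−1→G=0, 25−2→G=2. Hits: 1.

2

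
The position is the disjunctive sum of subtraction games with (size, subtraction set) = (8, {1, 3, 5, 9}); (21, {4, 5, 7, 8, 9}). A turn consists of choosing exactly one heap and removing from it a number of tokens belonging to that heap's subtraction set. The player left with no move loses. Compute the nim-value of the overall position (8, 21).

Heap A, S = {1, 3, 5, 9}:
G(0) = 0
G(1) = mex{0} = 1
G(2) = mex{1} = 0
G(3) = mex{0,0} = 1
G(4) = mex{1,1} = 0
G(5) = mex{0,0,0} = 1
G(6) = mex{1,1,1} = 0
G(7) = mex{0,0,0} = 1
G(8) = mex{1,1,1} = 0
G_A(8) = 0.
Heap B, S = {4, 5, 7, 8, 9}:
G(0) = 0
G(1) = mex{} = 0
G(2) = mex{} = 0
G(3) = mex{} = 0
G(4) = mex{0} = 1
G(5) = mex{0,0} = 1
G(6) = mex{0,0} = 1
G(7) = mex{0,0,0} = 1
G(8) = mex{1,0,0,0} = 2
G(9) = mex{1,1,0,0,0} = 2
G(10) = mex{1,1,0,0,0} = 2
G(11) = mex{1,1,1,0,0} = 2
G(12) = mex{2,1,1,1,0} = 3
G(13) = mex{2,2,1,1,1} = 0
G(14) = mex{2,2,1,1,1} = 0
G(15) = mex{2,2,2,1,1} = 0
G(16) = mex{3,2,2,2,1} = 0
G(17) = mex{0,3,2,2,2} = 1
G(18) = mex{0,0,2,2,2} = 1
G(19) = mex{0,0,3,2,2} = 1
G(20) = mex{0,0,0,3,2} = 1
G(21) = mex{1,0,0,0,3} = 2
G_B(21) = 2.
Combined Grundy value = 0 ⊕ 2 = 2.

2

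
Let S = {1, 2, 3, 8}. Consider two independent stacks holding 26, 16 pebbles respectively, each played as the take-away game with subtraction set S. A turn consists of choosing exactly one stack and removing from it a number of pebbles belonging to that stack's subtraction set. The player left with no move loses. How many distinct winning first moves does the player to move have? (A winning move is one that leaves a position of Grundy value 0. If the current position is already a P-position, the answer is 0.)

All stacks use S = {1, 2, 3, 8}:
G(0) = 0
G(1) = mex{0} = 1
G(2) = mex{1,0} = 2
G(3) = mex{2,1,0} = 3
G(4) = mex{3,2,1} = 0
G(5) = mex{0,3,2} = 1
G(6) = mex{1,0,3} = 2
G(7) = mex{2,1,0} = 3
G(8) = mex{3,2,1,0} = 4
G(9) = mex{4,3,2,1} = 0
G(10) = mex{0,4,3,2} = 1
G(11) = mex{1,0,4,3} = 2
G(12) = mex{2,1,0,0} = 3
G(13) = mex{3,2,1,1} = 0
G(14) = mex{0,3,2,2} = 1
G(15) = mex{1,0,3,3} = 2
G(16) = mex{2,1,0,4} = 3
G(17) = mex{3,2,1,0} = 4
G(18) = mex{4,3,2,1} = 0
G(19) = mex{0,4,3,2} = 1
G(20) = mex{1,0,4,3} = 2
G(21) = mex{2,1,0,0} = 3
G(22) = mex{3,2,1,1} = 0
G(23) = mex{0,3,2,2} = 1
G(24) = mex{1,0,3,3} = 2
G(25) = mex{2,1,0,4} = 3
G(26) = mex{3,2,1,0} = 4
Stack A: G(26) = 4.
Stack B: G(16) = 3.
Combined Grundy value = 4 ⊕ 3 = 7.
A winning move leaves total XOR = 0, i.e. changes one component's Grundy value g to g ⊕ X where X is the current total.
Stack A: need g' = 4⊕7 = 3. Options: 26−1→G=3, 26−2→G=2, 26−3→G=1, 26−8→G=0. Hits: 1.
Stack B: need g' = 3⊕7 = 4. Options: 16−1→G=2, 16−2→G=1, 16−3→G=0, 16−8→G=4. Hits: 1.

2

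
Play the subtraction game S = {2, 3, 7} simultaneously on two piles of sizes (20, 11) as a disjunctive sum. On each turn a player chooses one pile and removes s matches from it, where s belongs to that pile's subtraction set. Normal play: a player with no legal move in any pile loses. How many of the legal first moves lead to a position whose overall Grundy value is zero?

All piles use S = {2, 3, 7}:
G(0) = 0
G(1) = mex{} = 0
G(2) = mex{0} = 1
G(3) = mex{0,0} = 1
G(4) = mex{1,0} = 2
G(5) = mex{1,1} = 0
G(6) = mex{2,1} = 0
G(7) = mex{0,2,0} = 1
G(8) = mex{0,0,0} = 1
G(9) = mex{1,0,1} = 2
G(10) = mex{1,1,1} = 0
G(11) = mex{2,1,2} = 0
G(12) = mex{0,2,0} = 1
G(13) = mex{0,0,0} = 1
G(14) = mex{1,0,1} = 2
G(15) = mex{1,1,1} = 0
G(16) = mex{2,1,2} = 0
G(17) = mex{0,2,0} = 1
G(18) = mex{0,0,0} = 1
G(19) = mex{1,0,1} = 2
G(20) = mex{1,1,1} = 0
Pile A: G(20) = 0.
Pile B: G(11) = 0.
Combined Grundy value = 0 ⊕ 0 = 0.
A winning move leaves total XOR = 0, i.e. changes one component's Grundy value g to g ⊕ X where X is the current total.
Pile A: target g' = 0⊕0 = 0, but every legal move changes the Grundy value (mex property), so 0 moves.
Pile B: target g' = 0⊕0 = 0, but every legal move changes the Grundy value (mex property), so 0 moves.

0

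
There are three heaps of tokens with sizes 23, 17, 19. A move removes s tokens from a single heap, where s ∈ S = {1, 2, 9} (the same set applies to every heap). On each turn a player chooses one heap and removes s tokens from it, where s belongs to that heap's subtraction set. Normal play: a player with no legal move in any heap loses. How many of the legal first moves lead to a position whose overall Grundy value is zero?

All heaps use S = {1, 2, 9}:
G(0) = 0
G(1) = mex{0} = 1
G(2) = mex{1,0} = 2
G(3) = mex{2,1} = 0
G(4) = mex{0,2} = 1
G(5) = mex{1,0} = 2
G(6) = mex{2,1} = 0
G(7) = mex{0,2} = 1
G(8) = mex{1,0} = 2
G(9) = mex{2,1,0} = 3
G(10) = mex{3,2,1} = 0
G(11) = mex{0,3,2} = 1
G(12) = mex{1,0,0} = 2
G(13) = mex{2,1,1} = 0
G(14) = mex{0,2,2} = 1
G(15) = mex{1,0,0} = 2
G(16) = mex{2,1,1} = 0
G(17) = mex{0,2,2} = 1
G(18) = mex{1,0,3} = 2
G(19) = mex{2,1,0} = 3
G(20) = mex{3,2,1} = 0
G(21) = mex{0,3,2} = 1
G(22) = mex{1,0,0} = 2
G(23) = mex{2,1,1} = 0
Heap A: G(23) = 0.
Heap B: G(17) = 1.
Heap C: G(19) = 3.
Combined Grundy value = 0 ⊕ 1 ⊕ 3 = 2.
A winning move leaves total XOR = 0, i.e. changes one component's Grundy value g to g ⊕ X where X is the current total.
Heap A: need g' = 0⊕2 = 2. Options: 23−1→G=2, 23−2→G=1, 23−9→G=1. Hits: 1.
Heap B: need g' = 1⊕2 = 3. Options: 17−1→G=0, 17−2→G=2, 17−9→G=2. Hits: 0.
Heap C: need g' = 3⊕2 = 1. Options: 19−1→G=2, 19−2→G=1, 19−9→G=0. Hits: 1.

2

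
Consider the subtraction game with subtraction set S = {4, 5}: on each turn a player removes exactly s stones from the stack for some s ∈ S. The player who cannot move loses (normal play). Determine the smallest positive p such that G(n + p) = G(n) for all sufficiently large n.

9

G(0) = 0
G(1) = mex{} = 0
G(2) = mex{} = 0
G(3) = mex{} = 0
G(4) = mex{0} = 1
G(5) = mex{0,0} = 1
G(6) = mex{0,0} = 1
G(7) = mex{0,0} = 1
G(8) = mex{1,0} = 2
G(9) = mex{1,1} = 0
G(10) = mex{1,1} = 0
G(11) = mex{1,1} = 0
G(12) = mex{2,1} = 0
G(13) = mex{0,2} = 1
G(14) = mex{0,0} = 1
G(15) = mex{0,0} = 1
G(16) = mex{0,0} = 1
G(17) = mex{1,0} = 2
G(18) = mex{1,1} = 0
G(19) = mex{1,1} = 0
G(n+9) = G(n) holds for n = 0,…,4 (a full window of length max(S) = 5), so the sequence is purely periodic with period 9.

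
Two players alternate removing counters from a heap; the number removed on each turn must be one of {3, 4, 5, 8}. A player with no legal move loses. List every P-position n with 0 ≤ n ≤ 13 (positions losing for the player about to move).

0, 1, 2, 11, 12, 13

G(0) = 0
G(1) = mex{} = 0
G(2) = mex{} = 0
G(3) = mex{0} = 1
G(4) = mex{0,0} = 1
G(5) = mex{0,0,0} = 1
G(6) = mex{1,0,0} = 2
G(7) = mex{1,1,0} = 2
G(8) = mex{1,1,1,0} = 2
G(9) = mex{2,1,1,0} = 3
G(10) = mex{2,2,1,0} = 3
G(11) = mex{2,2,2,1} = 0
G(12) = mex{3,2,2,1} = 0
G(13) = mex{3,3,2,1} = 0
P-positions are exactly the n with G(n) = 0.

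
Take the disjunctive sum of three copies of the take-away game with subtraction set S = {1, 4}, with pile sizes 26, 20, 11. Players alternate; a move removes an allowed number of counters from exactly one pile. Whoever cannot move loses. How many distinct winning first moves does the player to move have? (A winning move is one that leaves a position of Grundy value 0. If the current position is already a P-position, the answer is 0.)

All piles use S = {1, 4}:
G(0) = 0
G(1) = mex{0} = 1
G(2) = mex{1} = 0
G(3) = mex{0} = 1
G(4) = mex{1,0} = 2
G(5) = mex{2,1} = 0
G(6) = mex{0,0} = 1
G(7) = mex{1,1} = 0
G(8) = mex{0,2} = 1
G(9) = mex{1,0} = 2
G(10) = mex{2,1} = 0
G(11) = mex{0,0} = 1
G(12) = mex{1,1} = 0
G(13) = mex{0,2} = 1
G(14) = mex{1,0} = 2
G(15) = mex{2,1} = 0
G(16) = mex{0,0} = 1
G(17) = mex{1,1} = 0
G(18) = mex{0,2} = 1
G(19) = mex{1,0} = 2
G(20) = mex{2,1} = 0
G(21) = mex{0,0} = 1
G(22) = mex{1,1} = 0
G(23) = mex{0,2} = 1
G(24) = mex{1,0} = 2
G(25) = mex{2,1} = 0
G(26) = mex{0,0} = 1
Pile A: G(26) = 1.
Pile B: G(20) = 0.
Pile C: G(11) = 1.
Combined Grundy value = 1 ⊕ 0 ⊕ 1 = 0.
A winning move leaves total XOR = 0, i.e. changes one component's Grundy value g to g ⊕ X where X is the current total.
Pile A: target g' = 1⊕0 = 1, but every legal move changes the Grundy value (mex property), so 0 moves.
Pile B: target g' = 0⊕0 = 0, but every legal move changes the Grundy value (mex property), so 0 moves.
Pile C: target g' = 1⊕0 = 1, but every legal move changes the Grundy value (mex property), so 0 moves.

0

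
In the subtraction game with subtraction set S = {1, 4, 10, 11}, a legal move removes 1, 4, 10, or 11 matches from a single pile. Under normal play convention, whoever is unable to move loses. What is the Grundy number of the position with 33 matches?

n :  0  1  2  3  4  5  6  7  8  9 10 11 12 13 14 15 16 17 18 19 20 21 22 23 24 25 26 27 28 29 30 31 32 33
G :  0  1  0  1  2  0  1  0  1  2  3  2  3  4  0  1  2  3  2  0  1  0  1  2  3  2  0  1  0  1  2  3  2  0

0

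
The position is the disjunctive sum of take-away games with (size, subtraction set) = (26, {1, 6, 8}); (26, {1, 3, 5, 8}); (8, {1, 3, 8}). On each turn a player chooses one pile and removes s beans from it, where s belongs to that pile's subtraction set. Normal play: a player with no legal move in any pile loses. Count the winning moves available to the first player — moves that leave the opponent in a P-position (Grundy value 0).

Pile A, S = {1, 6, 8}:
G(0) = 0
G(1) = mex{0} = 1
G(2) = mex{1} = 0
G(3) = mex{0} = 1
G(4) = mex{1} = 0
G(5) = mex{0} = 1
G(6) = mex{1,0} = 2
G(7) = mex{2,1} = 0
G(8) = mex{0,0,0} = 1
G(9) = mex{1,1,1} = 0
G(10) = mex{0,0,0} = 1
G(11) = mex{1,1,1} = 0
G(12) = mex{0,2,0} = 1
G(13) = mex{1,0,1} = 2
G(14) = mex{2,1,2} = 0
G(15) = mex{0,0,0} = 1
G(16) = mex{1,1,1} = 0
G(17) = mex{0,0,0} = 1
G(18) = mex{1,1,1} = 0
G(19) = mex{0,2,0} = 1
G(20) = mex{1,0,1} = 2
G(21) = mex{2,1,2} = 0
G(22) = mex{0,0,0} = 1
G(23) = mex{1,1,1} = 0
G(24) = mex{0,0,0} = 1
G(25) = mex{1,1,1} = 0
G(26) = mex{0,2,0} = 1
G_A(26) = 1.
Pile B, S = {1, 3, 5, 8}:
G(0) = 0
G(1) = mex{0} = 1
G(2) = mex{1} = 0
G(3) = mex{0,0} = 1
G(4) = mex{1,1} = 0
G(5) = mex{0,0,0} = 1
G(6) = mex{1,1,1} = 0
G(7) = mex{0,0,0} = 1
G(8) = mex{1,1,1,0} = 2
G(9) = mex{2,0,0,1} = 3
G(10) = mex{3,1,1,0} = 2
G(11) = mex{2,2,0,1} = 3
G(12) = mex{3,3,1,0} = 2
G(13) = mex{2,2,2,1} = 0
G(14) = mex{0,3,3,0} = 1
G(15) = mex{1,2,2,1} = 0
G(16) = mex{0,0,3,2} = 1
G(17) = mex{1,1,2,3} = 0
G(18) = mex{0,0,0,2} = 1
G(19) = mex{1,1,1,3} = 0
G(20) = mex{0,0,0,2} = 1
G(21) = mex{1,1,1,0} = 2
G(22) = mex{2,0,0,1} = 3
G(23) = mex{3,1,1,0} = 2
G(24) = mex{2,2,0,1} = 3
G(25) = mex{3,3,1,0} = 2
G(26) = mex{2,2,2,1} = 0
G_B(26) = 0.
Pile C, S = {1, 3, 8}:
n : 0 1 2 3 4 5 6 7 8
G : 0 1 0 1 0 1 0 1 2
G_C(8) = 2.
Combined Grundy value = 1 ⊕ 0 ⊕ 2 = 3.
A winning move leaves total XOR = 0, i.e. changes one component's Grundy value g to g ⊕ X where X is the current total.
Pile A: need g' = 1⊕3 = 2. Options: 26−1→G=0, 26−6→G=2, 26−8→G=0. Hits: 1.
Pile B: need g' = 0⊕3 = 3. Options: 26−1→G=2, 26−3→G=2, 26−5→G=2, 26−8→G=1. Hits: 0.
Pile C: need g' = 2⊕3 = 1. Options: 8−1→G=1, 8−3→G=1, 8−8→G=0. Hits: 2.

3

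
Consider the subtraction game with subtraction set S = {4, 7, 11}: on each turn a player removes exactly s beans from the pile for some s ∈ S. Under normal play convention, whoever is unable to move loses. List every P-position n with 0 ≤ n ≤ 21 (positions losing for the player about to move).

0, 1, 2, 3, 15, 16, 17, 18

n :  0  1  2  3  4  5  6  7  8  9 10 11 12 13 14 15 16 17 18 19 20 21
G :  0  0  0  0  1  1  1  1  2  2  2  2  3  3  3  0  0  0  0  1  1  1
P-positions are exactly the n with G(n) = 0.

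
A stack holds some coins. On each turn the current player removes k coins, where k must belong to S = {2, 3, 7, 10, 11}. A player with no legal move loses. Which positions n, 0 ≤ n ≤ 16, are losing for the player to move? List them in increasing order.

n :  0  1  2  3  4  5  6  7  8  9 10 11 12 13 14 15 16
G :  0  0  1  1  2  0  0  1  1  2  2  3  3  4  0  5  1
P-positions are exactly the n with G(n) = 0.

0, 1, 5, 6, 14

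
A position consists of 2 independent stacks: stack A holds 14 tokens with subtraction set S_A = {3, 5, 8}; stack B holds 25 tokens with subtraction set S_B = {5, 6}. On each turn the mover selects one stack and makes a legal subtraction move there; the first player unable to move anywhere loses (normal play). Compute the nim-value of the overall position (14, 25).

Stack A, S = {3, 5, 8}:
n :  0  1  2  3  4  5  6  7  8  9 10 11 12 13 14
G :  0  0  0  1  1  1  2  2  2  3  3  0  0  0  1
G_A(14) = 1.
Stack B, S = {5, 6}:
G(0) = 0
G(1) = mex{} = 0
G(2) = mex{} = 0
G(3) = mex{} = 0
G(4) = mex{} = 0
G(5) = mex{0} = 1
G(6) = mex{0,0} = 1
G(7) = mex{0,0} = 1
G(8) = mex{0,0} = 1
G(9) = mex{0,0} = 1
G(10) = mex{1,0} = 2
G(11) = mex{1,1} = 0
G(12) = mex{1,1} = 0
G(13) = mex{1,1} = 0
G(14) = mex{1,1} = 0
G(15) = mex{2,1} = 0
G(16) = mex{0,2} = 1
G(17) = mex{0,0} = 1
G(18) = mex{0,0} = 1
G(19) = mex{0,0} = 1
G(20) = mex{0,0} = 1
G(21) = mex{1,0} = 2
G(22) = mex{1,1} = 0
G(23) = mex{1,1} = 0
G(24) = mex{1,1} = 0
G(25) = mex{1,1} = 0
G_B(25) = 0.
Combined Grundy value = 1 ⊕ 0 = 1.

1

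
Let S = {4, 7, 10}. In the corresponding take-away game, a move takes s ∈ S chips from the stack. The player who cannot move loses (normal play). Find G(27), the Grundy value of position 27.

3

n :  0  1  2  3  4  5  6  7  8  9 10 11 12 13 14 15 16 17 18 19 20 21 22 23 24 25 26 27
G :  0  0  0  0  1  1  1  1  2  2  2  2  3  3  0  0  0  0  1  1  1  1  2  2  2  2  3  3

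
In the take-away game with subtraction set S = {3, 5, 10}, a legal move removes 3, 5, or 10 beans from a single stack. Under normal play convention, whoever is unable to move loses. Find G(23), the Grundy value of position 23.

0

G(0) = 0
G(1) = mex{} = 0
G(2) = mex{} = 0
G(3) = mex{0} = 1
G(4) = mex{0} = 1
G(5) = mex{0,0} = 1
G(6) = mex{1,0} = 2
G(7) = mex{1,0} = 2
G(8) = mex{1,1} = 0
G(9) = mex{2,1} = 0
G(10) = mex{2,1,0} = 3
G(11) = mex{0,2,0} = 1
G(12) = mex{0,2,0} = 1
G(13) = mex{3,0,1} = 2
G(14) = mex{1,0,1} = 2
G(15) = mex{1,3,1} = 0
G(16) = mex{2,1,2} = 0
G(17) = mex{2,1,2} = 0
G(18) = mex{0,2,0} = 1
G(19) = mex{0,2,0} = 1
G(20) = mex{0,0,3} = 1
G(21) = mex{1,0,1} = 2
G(22) = mex{1,0,1} = 2
G(23) = mex{1,1,2} = 0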